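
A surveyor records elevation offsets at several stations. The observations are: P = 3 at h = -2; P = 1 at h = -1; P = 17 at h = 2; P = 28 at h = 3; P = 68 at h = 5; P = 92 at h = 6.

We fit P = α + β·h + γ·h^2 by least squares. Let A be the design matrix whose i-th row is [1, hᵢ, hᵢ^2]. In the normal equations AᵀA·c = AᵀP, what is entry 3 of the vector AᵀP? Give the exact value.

5345

Entry 3 ↔ basis h^2, so (AᵀP)_{3} = Σᵢ (h^2)·Pᵢ = (4)·(3) + (1)·(1) + (4)·(17) + (9)·(28) + (25)·(68) + (36)·(92) = 5345.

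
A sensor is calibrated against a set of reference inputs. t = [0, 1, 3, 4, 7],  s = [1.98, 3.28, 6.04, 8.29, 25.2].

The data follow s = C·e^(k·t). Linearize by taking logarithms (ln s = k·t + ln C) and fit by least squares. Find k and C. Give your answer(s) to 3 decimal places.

Let Y = ln s. Fitting Y = k·t + ln C by least squares:
XᵀX = [[75.0000, 15.0000]; [15.0000, 5]], rhs = [37.6312, 9.0112]ᵀ  (here Σt = 15.0000, Σ(t)² = 75.0000, Σln s = 9.0112, Σt·ln s = 37.6312).
Solving (det = 150.0000): k = 0.35325, ln C = 0.74250, so C = exp(0.74250) = 2.10119.

k = 0.353, C = 2.101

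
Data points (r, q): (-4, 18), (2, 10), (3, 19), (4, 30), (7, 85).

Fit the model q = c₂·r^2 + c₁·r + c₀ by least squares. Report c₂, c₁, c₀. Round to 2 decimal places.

c₂ = 1.49, c₁ = 1.59, c₀ = 0.51

Setting ∂/∂c₂ … = 0 gives: 3010·c₂ + 378·c₁ + 94·c₀ = 5144;  378·c₂ + 94·c₁ + 12·c₀ = 720;  94·c₂ + 12·c₁ + 5·c₀ = 162.
(Σr^2·r^2 = 3010, Σr^2·r = 378, Σr^2 = 94, Σr·r = 94, Σr = 12, Σ1 = 5, Σr^2·q = 5144, Σr·q = 720, Σq = 162.)
Solving the 3×3 system (Gaussian elimination) gives c₂ = 53963/36128, c₁ = 57387/36128, c₀ = 9157/18064.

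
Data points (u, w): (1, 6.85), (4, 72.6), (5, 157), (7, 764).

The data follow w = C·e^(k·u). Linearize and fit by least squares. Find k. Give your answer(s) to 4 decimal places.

With ln wᵢ as the transformed response and uᵢ as the regressor:
XᵀX = [[91.0000, 17.0000]; [17.0000, 4]], rhs = [90.8153, 17.9040]ᵀ  (here Σu = 17.0000, Σ(u)² = 91.0000, Σln w = 17.9040, Σu·ln w = 90.8153).
Slope k = (n·Σu·ln w − Σu·Σln w)/(n·Σ(u)² − (Σu)²) = (4·90.8153 − 17.0000·17.9040)/75.0000 = 0.78524; ln C = (Σln w − k·Σu)/n = 1.13875.

k = 0.7852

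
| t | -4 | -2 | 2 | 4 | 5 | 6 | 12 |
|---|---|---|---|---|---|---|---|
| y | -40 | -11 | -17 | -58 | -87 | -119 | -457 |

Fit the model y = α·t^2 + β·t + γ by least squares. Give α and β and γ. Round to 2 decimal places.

α = -2.99, β = -2.00, γ = -1.32

Normal-equation sums: Σt^2·t^2 = 23201, Σt^2·t = 2069, Σt^2 = 245, Σt·t = 245, Σt = 23, Σ1 = 7.
Right-hand side: Σt^2·y = -73947, Σt·y = -6717, Σy = -789.
Solving the 3×3 system (Gaussian elimination) gives α = -1537962/513547, β = -1028028/513547, γ = -677607/513547.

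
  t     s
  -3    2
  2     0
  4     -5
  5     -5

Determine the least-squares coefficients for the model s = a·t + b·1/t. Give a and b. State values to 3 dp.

Normal-equation sums: Σt·t = 54, Σt·1/t = 4, Σ1/t·1/t = 1669/3600.
Moment sums: Σt·s = -51, Σ1/t·s = -35/12.
Δ = 54·(1669/3600) − 4² = 1807/200.
a = ((-51)·(1669/3600) − 4·(-35/12))/(1807/200) = -4791/3614; b = (54·(-35/12) − 4·(-51))/(1807/200) = 9300/1807.

a = -1.326, b = 5.147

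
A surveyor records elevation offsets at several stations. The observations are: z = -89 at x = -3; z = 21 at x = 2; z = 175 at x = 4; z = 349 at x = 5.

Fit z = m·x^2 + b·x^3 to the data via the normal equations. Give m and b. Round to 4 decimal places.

m = -0.9463, b = 2.9795

From the data, Σx^2·x^2 = 978, Σx^2·x^3 = 3938, Σx^3·x^3 = 20514.
Right-hand side: Σx^2·z = 10808, Σx^3·z = 57396.
So AᵀA·[m, b]ᵀ = Aᵀz: [[978, 3938]; [3938, 20514]]·[m, b]ᵀ = [10808, 57396]ᵀ.
Determinant 978·20514 − 3938² = 4554848.
m = (10808·20514 − 3938·57396)/4554848 = -538767/569356; b = (978·57396 − 3938·10808)/4554848 = 1696423/569356.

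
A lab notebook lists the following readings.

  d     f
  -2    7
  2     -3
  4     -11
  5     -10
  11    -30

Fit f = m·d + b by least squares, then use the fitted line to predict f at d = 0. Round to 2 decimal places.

f̂ = 1.98

Sums needed: Σd·d = 170, Σd = 20, Σ1 = 5.
And Σd·f = -444, Σf = -47.
So MᵀM·[m, b]ᵀ = Mᵀf: [[170, 20]; [20, 5]]·[m, b]ᵀ = [-444, -47]ᵀ.
Δ = 170·5 − 20² = 450.
m = ((-444)·5 − 20·(-47))/450 = -128/45; b = (170·(-47) − 20·(-444))/450 = 89/45.
At d = 0: f̂ = (-128/45)·(0) + (89/45)·(1) = 89/45.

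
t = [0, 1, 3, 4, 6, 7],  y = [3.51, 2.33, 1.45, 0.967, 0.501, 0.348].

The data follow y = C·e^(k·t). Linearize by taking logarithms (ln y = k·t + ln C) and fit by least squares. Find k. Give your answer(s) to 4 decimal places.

Taking logs, ln y = k·t + ln C, so regress ln y on t.
Σt = 21.0000, Σ(t)² = 111.0000, Σln y = 0.6928, Σt·ln y = -9.7094.
Equations: 111.0000·k + 21.0000·ln C = -9.7094;  21.0000·k + 6·ln C = 0.6928.
Δ = 111.0000·6 − (21.0000)² = 225.0000; k = (-9.7094·6 − 21.0000·0.6928)/225.0000 = -0.32358, ln C = (111.0000·0.6928 − 21.0000·-9.7094)/225.0000 = 1.24799.

k = -0.3236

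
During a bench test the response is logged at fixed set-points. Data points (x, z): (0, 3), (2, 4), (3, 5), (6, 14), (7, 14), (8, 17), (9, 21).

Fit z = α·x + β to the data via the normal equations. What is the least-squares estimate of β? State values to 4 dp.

Setting ∂/∂α … = 0 gives: 243·α + 35·β = 530;  35·α + 7·β = 78.
(Σx·x = 243, Σx = 35, Σ1 = 7, Σx·z = 530, Σz = 78.)
Eliminating β: 7·(row 1) − 35·(row 2) gives 476·α = 7·530 − 35·78 = 980, so α = 35/17.
Then β = (78 − 35·(35/17))/7 = 101/119.

β = 0.8487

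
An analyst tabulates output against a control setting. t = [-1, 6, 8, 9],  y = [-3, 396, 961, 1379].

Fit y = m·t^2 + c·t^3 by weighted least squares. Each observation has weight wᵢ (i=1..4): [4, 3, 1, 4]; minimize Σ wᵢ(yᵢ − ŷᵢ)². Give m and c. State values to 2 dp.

m = -1.05, c = 2.01

From the data, Σwᵢ·t^2·t^2 = 34232, Σwᵢ·t^2·t^3 = 292288, Σwᵢ·t^3·t^3 = 2527880.
And Σwᵢ·t^2·y = 551056, Σwᵢ·t^3·y = 4769816.
Eliminating c: 2527880·(row 1) − 292288·(row 2) gives 1102113216·m = 2527880·551056 − 292288·4769816 = -1156537728, so m = -2007878/1913391.
Then c = (4769816 − 292288·(-2007878/1913391))/2527880 = 3842509/1913391.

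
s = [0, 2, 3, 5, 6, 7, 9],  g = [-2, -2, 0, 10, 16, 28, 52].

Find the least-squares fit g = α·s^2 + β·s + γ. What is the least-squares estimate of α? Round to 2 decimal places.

α = 0.92

Entries of MᵀM: Σs^2·s^2 = 10980, Σs^2·s = 1448, Σs^2 = 204, Σs·s = 204, Σs = 32, Σ1 = 7.
For Mᵀg: Σs^2·g = 6402, Σs·g = 806, Σg = 102.
MᵀM·[α, β, γ]ᵀ = Mᵀg becomes [[10980, 1448, 204]; [1448, 204, 32]; [204, 32, 7]]·[α, β, γ]ᵀ = [6402, 806, 102]ᵀ.
Row-reducing yields α = 19975/21802, β = -4551/1982, γ = -17796/10901.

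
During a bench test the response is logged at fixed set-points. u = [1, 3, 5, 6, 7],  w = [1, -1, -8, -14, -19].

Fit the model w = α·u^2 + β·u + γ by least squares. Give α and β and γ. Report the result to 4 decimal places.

From the data, Σu^2·u^2 = 4404, Σu^2·u = 712, Σu^2 = 120, Σu·u = 120, Σu = 22, Σ1 = 5.
Right-hand side: Σu^2·w = -1643, Σu·w = -259, Σw = -41.
So MᵀM·[α, β, γ]ᵀ = Mᵀw: [[4404, 712, 120]; [712, 120, 22]; [120, 22, 5]]·[α, β, γ]ᵀ = [-1643, -259, -41]ᵀ.
Row-reducing yields α = -1033/1876, β = 1837/1876, γ = 663/938.

α = -0.5506, β = 0.9792, γ = 0.7068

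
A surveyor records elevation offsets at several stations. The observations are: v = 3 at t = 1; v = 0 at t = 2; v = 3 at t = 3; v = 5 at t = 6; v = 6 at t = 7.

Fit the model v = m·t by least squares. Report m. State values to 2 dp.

Setting ∂/∂m … = 0 gives: 99·m = 84.
Hence m = 84 / 99 ≈ 0.848485.

m = 0.85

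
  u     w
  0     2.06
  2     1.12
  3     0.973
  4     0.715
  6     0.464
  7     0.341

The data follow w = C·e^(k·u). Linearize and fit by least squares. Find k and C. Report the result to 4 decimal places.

Let Y = ln w. Fitting Y = k·u + ln C by least squares:
Σu = 22.0000, Σ(u)² = 114.0000, Σln w = -1.3706, Σu·ln w = -13.3357.
Equations: 114.0000·k + 22.0000·ln C = -13.3357;  22.0000·k + 6·ln C = -1.3706.
Solving (det = 200.0000): k = -0.24931, ln C = 0.68571, so C = exp(0.68571) = 1.98518.

k = -0.2493, C = 1.9852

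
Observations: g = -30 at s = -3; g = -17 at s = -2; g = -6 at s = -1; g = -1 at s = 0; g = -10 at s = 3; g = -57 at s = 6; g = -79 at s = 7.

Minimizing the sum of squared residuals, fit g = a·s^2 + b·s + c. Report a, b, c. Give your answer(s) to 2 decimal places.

a = -2.08, b = 3.35, c = -1.26

From the data, Σs^2·s^2 = 3876, Σs^2·s = 550, Σs^2 = 108, Σs·s = 108, Σs = 10, Σ1 = 7.
Moment sums: Σs^2·g = -6357, Σs·g = -795, Σg = -200.
Normal equations: [[3876, 550, 108]; [550, 108, 10]; [108, 10, 7]]·[a, b, c]ᵀ = [-6357, -795, -200]ᵀ.
Solving the 3×3 system (Gaussian elimination) gives a = -367621/176722, b = 591915/176722, c = -111463/88361.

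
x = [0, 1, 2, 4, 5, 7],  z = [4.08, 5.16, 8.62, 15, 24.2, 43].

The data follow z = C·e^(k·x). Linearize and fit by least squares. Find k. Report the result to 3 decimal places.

k = 0.344

Taking logs, ln z = k·x + ln C, so regress ln z on x.
Sums: Σx = 19.0000, Σ(x)² = 95.0000, Σln z = 14.8567, Σx·ln z = 59.0415.
Normal system: [[95.0000, 19.0000]; [19.0000, 6]]·[k, ln C]ᵀ = [59.0415, 14.8567]ᵀ.
Δ = 95.0000·6 − (19.0000)² = 209.0000; k = (59.0415·6 − 19.0000·14.8567)/209.0000 = 0.34436, ln C = (95.0000·14.8567 − 19.0000·59.0415)/209.0000 = 1.38565.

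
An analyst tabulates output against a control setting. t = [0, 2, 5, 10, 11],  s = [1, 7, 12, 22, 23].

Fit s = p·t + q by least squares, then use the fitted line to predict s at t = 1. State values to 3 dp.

From the data, Σt·t = 250, Σt = 28, Σ1 = 5.
Moment sums: Σt·s = 547, Σs = 65.
Normal equations: [[250, 28]; [28, 5]]·[p, q]ᵀ = [547, 65]ᵀ.
Eliminating q: 5·(row 1) − 28·(row 2) gives 466·p = 5·547 − 28·65 = 915, so p = 915/466.
Then q = (65 − 28·(915/466))/5 = 467/233.
At t = 1: ŝ = (915/466)·(1) + (467/233)·(1) = 1849/466.

ŝ = 3.968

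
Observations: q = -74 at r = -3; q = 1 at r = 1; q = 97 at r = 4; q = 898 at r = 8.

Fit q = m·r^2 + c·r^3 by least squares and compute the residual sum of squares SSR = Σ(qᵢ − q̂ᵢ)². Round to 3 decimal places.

Normal-equation sums: Σr^2·r^2 = 4434, Σr^2·r^3 = 33550, Σr^3·r^3 = 266970.
Right-hand side: Σr^2·q = 58359, Σr^3·q = 467983.
MᵀM·[m, c]ᵀ = Mᵀq becomes [[4434, 33550]; [33550, 266970]]·[m, c]ᵀ = [58359, 467983]ᵀ.
Eliminating c: 266970·(row 1) − 33550·(row 2) gives 58142480·m = 266970·58359 − 33550·467983 = -120727420, so m = -548761/264284.
Then c = (467983 − 33550·(-548761/264284))/266970 = 29273043/14535620.
Residuals: -3406756/3633905, 3861108/3633905, 4847517/3633905, -793134/3633905; SSR = 13935869/3633905.

SSR = 3.835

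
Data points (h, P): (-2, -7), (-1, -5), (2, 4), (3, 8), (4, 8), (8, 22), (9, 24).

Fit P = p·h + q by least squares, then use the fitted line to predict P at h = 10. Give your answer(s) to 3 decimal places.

P̂ = 27.032

Entries of AᵀA: Σh·h = 179, Σh = 23, Σ1 = 7.
And Σh·P = 475, ΣP = 54.
So AᵀA·[p, q]ᵀ = AᵀP: [[179, 23]; [23, 7]]·[p, q]ᵀ = [475, 54]ᵀ.
Eliminating q: 7·(row 1) − 23·(row 2) gives 724·p = 7·475 − 23·54 = 2083, so p = 2083/724.
Then q = (54 − 23·(2083/724))/7 = -1259/724.
At h = 10: P̂ = (2083/724)·(10) + (-1259/724)·(1) = 19571/724.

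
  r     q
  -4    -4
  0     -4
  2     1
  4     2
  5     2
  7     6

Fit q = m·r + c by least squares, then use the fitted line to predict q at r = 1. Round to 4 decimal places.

q̂ = -0.7241

Forming AᵀA = [[110, 14]; [14, 6]] and Aᵀq = [78, 3]ᵀ gives AᵀA·[m, c]ᵀ = Aᵀq.
Eliminating c: 6·(row 1) − 14·(row 2) gives 464·m = 6·78 − 14·3 = 426, so m = 213/232.
Then c = (3 − 14·(213/232))/6 = -381/232.
At r = 1: q̂ = (213/232)·(1) + (-381/232)·(1) = -21/29.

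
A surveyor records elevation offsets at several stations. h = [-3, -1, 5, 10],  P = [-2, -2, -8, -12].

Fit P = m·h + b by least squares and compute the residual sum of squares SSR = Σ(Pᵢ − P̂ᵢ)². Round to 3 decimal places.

Sums needed: Σh·h = 135, Σh = 11, Σ1 = 4.
And Σh·P = -152, ΣP = -24.
Δ = 135·4 − 11² = 419.
m = ((-152)·4 − 11·(-24))/419 = -344/419; b = (135·(-24) − 11·(-152))/419 = -1568/419.
Residuals: -302/419, 386/419, -64/419, -20/419; SSR = 584/419.

SSR = 1.394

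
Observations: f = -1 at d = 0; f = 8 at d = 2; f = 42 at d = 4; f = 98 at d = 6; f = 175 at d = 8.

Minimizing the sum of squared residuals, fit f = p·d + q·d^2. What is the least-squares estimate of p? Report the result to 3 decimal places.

With design matrix M, MᵀM = [[120, 800]; [800, 5664]] and Mᵀf = [2172, 15432]ᵀ.
Eliminating q: 5664·(row 1) − 800·(row 2) gives 39680·p = 5664·2172 − 800·15432 = -43392, so p = -339/310.
Then q = (15432 − 800·(-339/310))/5664 = 357/124.

p = -1.094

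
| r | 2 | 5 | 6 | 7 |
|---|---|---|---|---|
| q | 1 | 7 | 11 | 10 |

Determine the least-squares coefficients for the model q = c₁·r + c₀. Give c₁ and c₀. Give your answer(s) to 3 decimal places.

c₁ = 2.000, c₀ = -2.750

Forming AᵀA = [[114, 20]; [20, 4]] and Aᵀq = [173, 29]ᵀ gives AᵀA·[c₁, c₀]ᵀ = Aᵀq.
det = 114·4 − 20² = 56.
c₁ = (173·4 − 20·29)/56 = 2; c₀ = (114·29 − 20·173)/56 = -11/4.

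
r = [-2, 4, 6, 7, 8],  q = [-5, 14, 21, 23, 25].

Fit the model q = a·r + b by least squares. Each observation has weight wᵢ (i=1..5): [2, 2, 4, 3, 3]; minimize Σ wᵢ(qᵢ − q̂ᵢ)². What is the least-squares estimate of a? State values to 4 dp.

a = 3.0647

The normal system XᵀWX·[a, b]ᵀ = XᵀWq is [[523, 73]; [73, 14]]·[a, b]ᵀ = [1719, 246]ᵀ.
Eliminating b: 14·(row 1) − 73·(row 2) gives 1993·a = 14·1719 − 73·246 = 6108, so a = 6108/1993.
Then b = (246 − 73·(6108/1993))/14 = 3171/1993.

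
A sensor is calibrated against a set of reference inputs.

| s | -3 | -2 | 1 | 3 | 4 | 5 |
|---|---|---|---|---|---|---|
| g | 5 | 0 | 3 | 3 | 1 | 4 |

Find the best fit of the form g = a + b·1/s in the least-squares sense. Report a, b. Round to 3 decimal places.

a = 2.572, b = 0.597

Entries of MᵀM: Σ1 = 6, Σ1/s = 19/20, Σ1/s·1/s = 5669/3600.
Moment sums: Σg = 16, Σ1/s·g = 203/60.
Eliminating b: (5669/3600)·(row 1) − (19/20)·(row 2) gives (2051/240)·a = (5669/3600)·16 − (19/20)·(203/60) = 79133/3600, so a = 79133/30765.
Then b = ((203/60) − (19/20)·(79133/30765))/(5669/3600) = 1224/2051.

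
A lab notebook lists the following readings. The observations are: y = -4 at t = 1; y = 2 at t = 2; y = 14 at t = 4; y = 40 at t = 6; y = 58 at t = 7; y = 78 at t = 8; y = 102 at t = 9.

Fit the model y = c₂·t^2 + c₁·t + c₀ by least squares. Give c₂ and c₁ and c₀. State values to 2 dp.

With design matrix M, MᵀM = [[14627, 1873, 251]; [1873, 251, 37]; [251, 37, 7]] and Mᵀy = [17764, 2244, 290]ᵀ.
Row-reducing yields c₂ = 17297/11778, c₁ = -19363/11778, c₀ = -4988/1963.

c₂ = 1.47, c₁ = -1.64, c₀ = -2.54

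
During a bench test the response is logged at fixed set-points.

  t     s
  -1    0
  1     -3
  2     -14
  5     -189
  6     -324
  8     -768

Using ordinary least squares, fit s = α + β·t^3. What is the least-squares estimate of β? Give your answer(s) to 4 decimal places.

β = -1.4964

The normal equations are: 6·α + 861·β = -1298;  861·α + 324491·β = -486940.
det = 6·324491 − 861² = 1205625.
α = ((-1298)·324491 − 861·(-486940))/1205625 = -1933978/1205625; β = (6·(-486940) − 861·(-1298))/1205625 = -601354/401875.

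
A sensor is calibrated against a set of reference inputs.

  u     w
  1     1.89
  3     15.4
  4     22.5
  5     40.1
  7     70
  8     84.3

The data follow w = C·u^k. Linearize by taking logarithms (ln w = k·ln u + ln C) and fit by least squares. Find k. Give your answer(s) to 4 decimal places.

k = 1.8400

Taking logs, ln w = k·ln u + ln C, so regress ln w on ln u.
Σln u = 8.1197, Σ(ln u)² = 13.8297, Σln w = 18.8587, Σln u·ln w = 30.7495.
Normal system: [[13.8297, 8.1197]; [8.1197, 6]]·[k, ln C]ᵀ = [30.7495, 18.8587]ᵀ.
Solving (det = 17.0487): k = 1.84003, ln C = 0.65304.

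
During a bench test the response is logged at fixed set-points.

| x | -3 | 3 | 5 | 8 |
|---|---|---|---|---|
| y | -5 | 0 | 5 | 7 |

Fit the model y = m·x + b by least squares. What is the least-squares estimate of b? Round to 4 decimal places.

b = -1.9266

From the data, Σx·x = 107, Σx = 13, Σ1 = 4.
Moment sums: Σx·y = 96, Σy = 7.
Normal equations: [[107, 13]; [13, 4]]·[m, b]ᵀ = [96, 7]ᵀ.
det = 107·4 − 13² = 259.
m = (96·4 − 13·7)/259 = 293/259; b = (107·7 − 13·96)/259 = -499/259.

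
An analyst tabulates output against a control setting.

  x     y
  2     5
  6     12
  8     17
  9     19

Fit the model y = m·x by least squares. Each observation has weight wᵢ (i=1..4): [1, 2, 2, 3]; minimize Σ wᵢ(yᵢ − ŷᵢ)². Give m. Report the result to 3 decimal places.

m = 2.101

The normal equations are: 447·m = 939.
(Σwᵢ·x·x = 447, Σwᵢ·x·y = 939.)
m = 939/447 = 2.10067.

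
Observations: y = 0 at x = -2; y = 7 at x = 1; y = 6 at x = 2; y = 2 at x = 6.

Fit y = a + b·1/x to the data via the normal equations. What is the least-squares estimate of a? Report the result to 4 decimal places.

Sums needed: Σ1 = 4, Σ1/x = 7/6, Σ1/x·1/x = 55/36.
Moment sums: Σy = 15, Σ1/x·y = 31/3.
So AᵀA·[a, b]ᵀ = Aᵀy: [[4, 7/6]; [7/6, 55/36]]·[a, b]ᵀ = [15, 31/3]ᵀ.
det = 4·(55/36) − (7/6)² = 19/4.
a = (15·(55/36) − (7/6)·(31/3))/(19/4) = 391/171; b = (4·(31/3) − (7/6)·15)/(19/4) = 286/57.

a = 2.2865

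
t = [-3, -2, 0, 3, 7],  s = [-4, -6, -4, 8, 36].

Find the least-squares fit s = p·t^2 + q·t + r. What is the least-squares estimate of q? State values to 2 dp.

With design matrix X, XᵀX = [[2579, 335, 71]; [335, 71, 5]; [71, 5, 5]] and Xᵀs = [1776, 300, 30]ᵀ.
Solving the 3×3 system (Gaussian elimination) gives p = 75/143, q = 285/143, r = -492/143.

q = 1.99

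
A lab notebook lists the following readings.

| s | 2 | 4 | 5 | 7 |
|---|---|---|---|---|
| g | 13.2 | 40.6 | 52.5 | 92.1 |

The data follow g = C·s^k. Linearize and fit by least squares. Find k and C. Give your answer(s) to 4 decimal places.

k = 1.5398, C = 4.5851

With ln gᵢ as the transformed response and ln sᵢ as the regressor:
Σln s = 5.6348, Σ(ln s)² = 8.7791, Σln g = 14.7677, Σln s·ln g = 22.0988.
Normal system: [[8.7791, 5.6348]; [5.6348, 4]]·[k, ln C]ᵀ = [22.0988, 14.7677]ᵀ.
Solving (det = 3.3656): k = 1.53979, ln C = 1.52282, so C = exp(1.52282) = 4.58514.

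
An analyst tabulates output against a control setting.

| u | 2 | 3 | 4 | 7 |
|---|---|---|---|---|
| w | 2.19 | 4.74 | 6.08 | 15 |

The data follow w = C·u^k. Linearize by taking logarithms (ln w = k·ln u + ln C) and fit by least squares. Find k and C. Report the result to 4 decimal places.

k = 1.4977, C = 0.8144

Linearized form: ln w = k·ln u + ln C. From the 4 transformed points,
Σln u = 5.1240, Σ(ln u)² = 7.3958, Σln w = 6.8530, Σln u·ln w = 10.0247.
Normal system: [[7.3958, 5.1240]; [5.1240, 4]]·[k, ln C]ᵀ = [10.0247, 6.8530]ᵀ.
Solving (det = 3.3281): k = 1.49767, ln C = -0.20526, so C = exp(-0.20526) = 0.81444.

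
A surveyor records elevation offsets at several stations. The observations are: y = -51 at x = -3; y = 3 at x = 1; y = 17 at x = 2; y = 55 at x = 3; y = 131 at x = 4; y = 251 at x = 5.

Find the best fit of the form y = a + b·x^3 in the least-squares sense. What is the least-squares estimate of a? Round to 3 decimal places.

a = 1.797

Sums needed: Σ1 = 6, Σx^3 = 198, Σx^3·x^3 = 21244.
For Mᵀy: Σy = 406, Σx^3·y = 42760.
So MᵀM·[a, b]ᵀ = Mᵀy: [[6, 198]; [198, 21244]]·[a, b]ᵀ = [406, 42760]ᵀ.
Δ = 6·21244 − 198² = 88260.
a = (406·21244 − 198·42760)/88260 = 39646/22065; b = (6·42760 − 198·406)/88260 = 14681/7355.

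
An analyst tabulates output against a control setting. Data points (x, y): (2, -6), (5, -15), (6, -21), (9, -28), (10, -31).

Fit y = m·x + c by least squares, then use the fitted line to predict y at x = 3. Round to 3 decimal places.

With design matrix M, MᵀM = [[246, 32]; [32, 5]] and Mᵀy = [-775, -101]ᵀ.
Determinant 246·5 − 32² = 206.
m = ((-775)·5 − 32·(-101))/206 = -643/206; c = (246·(-101) − 32·(-775))/206 = -23/103.
At x = 3: ŷ = (-643/206)·(3) + (-23/103)·(1) = -1975/206.

ŷ = -9.587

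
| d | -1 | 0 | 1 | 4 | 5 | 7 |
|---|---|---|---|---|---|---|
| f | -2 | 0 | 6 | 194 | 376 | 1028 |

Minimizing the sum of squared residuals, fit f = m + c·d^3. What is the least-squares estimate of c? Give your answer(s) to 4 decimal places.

c = 2.9931

Forming XᵀX = [[6, 532]; [532, 137372]] and Xᵀf = [1602, 412028]ᵀ gives XᵀX·[m, c]ᵀ = Xᵀf.
Eliminating c: 137372·(row 1) − 532·(row 2) gives 541208·m = 137372·1602 − 532·412028 = 871048, so m = 108881/67651.
Then c = (412028 − 532·(108881/67651))/137372 = 202488/67651.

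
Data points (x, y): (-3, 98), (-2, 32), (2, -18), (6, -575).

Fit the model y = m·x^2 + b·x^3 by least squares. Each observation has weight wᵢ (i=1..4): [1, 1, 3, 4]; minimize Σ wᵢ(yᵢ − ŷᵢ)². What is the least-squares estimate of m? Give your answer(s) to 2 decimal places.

m = 1.88

Sums needed: Σwᵢ·x^2·x^2 = 5329, Σwᵢ·x^2·x^3 = 30925, Σwᵢ·x^3·x^3 = 187609.
And Σwᵢ·x^2·y = -82006, Σwᵢ·x^3·y = -500134.
Δ = 5329·187609 − 30925² = 43412736.
m = ((-82006)·187609 − 30925·(-500134))/43412736 = 3399179/1808864; b = (5329·(-500134) − 30925·(-82006))/43412736 = -5382439/1808864.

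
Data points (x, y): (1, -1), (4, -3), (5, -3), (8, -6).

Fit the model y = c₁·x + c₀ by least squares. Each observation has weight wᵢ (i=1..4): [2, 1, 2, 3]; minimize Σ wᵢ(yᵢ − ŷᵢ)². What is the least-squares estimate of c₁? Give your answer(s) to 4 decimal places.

With design matrix A, AᵀWA = [[260, 40]; [40, 8]] and AᵀWy = [-188, -29]ᵀ.
Determinant 260·8 − 40² = 480.
c₁ = ((-188)·8 − 40·(-29))/480 = -43/60; c₀ = (260·(-29) − 40·(-188))/480 = -1/24.

c₁ = -0.7167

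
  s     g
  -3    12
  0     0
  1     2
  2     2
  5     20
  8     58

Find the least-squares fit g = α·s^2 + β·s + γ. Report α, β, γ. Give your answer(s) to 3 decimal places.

The normal system XᵀX·[α, β, γ]ᵀ = Xᵀg is [[4819, 619, 103]; [619, 103, 13]; [103, 13, 6]]·[α, β, γ]ᵀ = [4330, 534, 94]ᵀ.
Solving the 3×3 system (Gaussian elimination) gives α = 108773/107430, β = -20227/21486, γ = 5821/17905.

α = 1.013, β = -0.941, γ = 0.325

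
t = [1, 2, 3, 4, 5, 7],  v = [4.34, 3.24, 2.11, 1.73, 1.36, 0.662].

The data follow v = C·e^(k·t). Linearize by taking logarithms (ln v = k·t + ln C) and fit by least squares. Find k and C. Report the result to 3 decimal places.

Let Y = ln v. Fitting Y = k·t + ln C by least squares:
Sums: Σt = 22.0000, Σ(t)² = 104.0000, Σln v = 3.8333, Σt·ln v = 6.9016.
Normal system: [[104.0000, 22.0000]; [22.0000, 6]]·[k, ln C]ᵀ = [6.9016, 3.8333]ᵀ.
Slope k = (n·Σt·ln v − Σt·Σln v)/(n·Σ(t)² − (Σt)²) = (6·6.9016 − 22.0000·3.8333)/140.0000 = -0.30659; ln C = (Σln v − k·Σt)/n = 1.76303, so C = exp(1.76303) = 5.83006.

k = -0.307, C = 5.830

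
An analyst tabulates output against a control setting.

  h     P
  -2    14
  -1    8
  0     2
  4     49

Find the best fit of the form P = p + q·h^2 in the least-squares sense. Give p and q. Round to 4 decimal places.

Compute the Gram sums: Σ1 = 4, Σh^2 = 21, Σh^2·h^2 = 273.
And ΣP = 73, Σh^2·P = 848.
Normal equations: [[4, 21]; [21, 273]]·[p, q]ᵀ = [73, 848]ᵀ.
Eliminating q: 273·(row 1) − 21·(row 2) gives 651·p = 273·73 − 21·848 = 2121, so p = 101/31.
Then q = (848 − 21·(101/31))/273 = 1859/651.

p = 3.2581, q = 2.8556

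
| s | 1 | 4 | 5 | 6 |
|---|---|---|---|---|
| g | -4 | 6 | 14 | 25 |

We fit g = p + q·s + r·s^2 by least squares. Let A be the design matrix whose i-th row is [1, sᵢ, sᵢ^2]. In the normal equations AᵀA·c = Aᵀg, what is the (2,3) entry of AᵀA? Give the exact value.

Row 2 ↔ basis s, column 3 ↔ basis s^2, so (AᵀA)_{2,3} = Σᵢ (s)·(s^2) = (1)·(1) + (4)·(16) + (5)·(25) + (6)·(36) = 406.

406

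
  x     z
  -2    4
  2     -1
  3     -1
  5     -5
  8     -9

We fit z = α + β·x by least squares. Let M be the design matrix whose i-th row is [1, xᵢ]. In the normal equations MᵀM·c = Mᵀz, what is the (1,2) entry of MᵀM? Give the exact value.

16

Row 1 ↔ basis 1, column 2 ↔ basis x, so (MᵀM)_{1,2} = Σᵢ x = (1)·(-2) + (1)·(2) + (1)·(3) + (1)·(5) + (1)·(8) = 16.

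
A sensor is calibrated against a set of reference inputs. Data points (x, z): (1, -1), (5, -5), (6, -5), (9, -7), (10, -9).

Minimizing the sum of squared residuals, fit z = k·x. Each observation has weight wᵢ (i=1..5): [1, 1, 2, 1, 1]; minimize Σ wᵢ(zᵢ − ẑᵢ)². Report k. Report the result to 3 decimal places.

k = -0.857

The normal system AᵀWA·[k]ᵀ = AᵀWz is [[279]]·[k]ᵀ = [-239]ᵀ.
Hence k = -239 / 279 ≈ -0.856631.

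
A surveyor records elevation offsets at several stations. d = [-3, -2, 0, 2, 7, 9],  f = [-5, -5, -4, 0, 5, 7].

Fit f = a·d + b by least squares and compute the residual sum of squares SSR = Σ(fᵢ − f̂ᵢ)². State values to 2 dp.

From the data, Σd·d = 147, Σd = 13, Σ1 = 6.
Right-hand side: Σd·f = 123, Σf = -2.
AᵀA·[a, b]ᵀ = Aᵀf becomes [[147, 13]; [13, 6]]·[a, b]ᵀ = [123, -2]ᵀ.
Δ = 147·6 − 13² = 713.
a = (123·6 − 13·(-2))/713 = 764/713; b = (147·(-2) − 13·123)/713 = -1893/713.
Residuals: 20/23, -144/713, -959/713, 365/713, 110/713, 8/713; SSR = 2062/713.

SSR = 2.89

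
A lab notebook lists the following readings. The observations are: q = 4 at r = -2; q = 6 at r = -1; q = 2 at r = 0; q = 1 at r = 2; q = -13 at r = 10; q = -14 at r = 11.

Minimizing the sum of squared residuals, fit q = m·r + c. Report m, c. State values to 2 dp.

m = -1.53, c = 2.76

The normal system AᵀA·[m, c]ᵀ = Aᵀq is [[230, 20]; [20, 6]]·[m, c]ᵀ = [-296, -14]ᵀ.
Δ = 230·6 − 20² = 980.
m = ((-296)·6 − 20·(-14))/980 = -374/245; c = (230·(-14) − 20·(-296))/980 = 135/49.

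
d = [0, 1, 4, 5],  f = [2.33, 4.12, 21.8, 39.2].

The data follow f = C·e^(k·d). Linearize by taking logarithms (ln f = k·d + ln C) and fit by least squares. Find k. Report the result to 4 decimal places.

Let Y = ln f. Fitting Y = k·d + ln C by least squares:
Over the data: Σd = 10.0000, Σ(d)² = 42.0000, Σln f = 9.0123, Σd·ln f = 32.0869.
Normal system: [[42.0000, 10.0000]; [10.0000, 4]]·[k, ln C]ᵀ = [32.0869, 9.0123]ᵀ.
Δ = 42.0000·4 − (10.0000)² = 68.0000; k = (32.0869·4 − 10.0000·9.0123)/68.0000 = 0.56212, ln C = (42.0000·9.0123 − 10.0000·32.0869)/68.0000 = 0.84777.

k = 0.5621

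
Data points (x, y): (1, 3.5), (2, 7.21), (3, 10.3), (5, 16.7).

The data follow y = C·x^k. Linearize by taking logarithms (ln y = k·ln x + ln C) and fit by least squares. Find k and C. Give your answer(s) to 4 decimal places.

Linearized form: ln y = k·ln x + ln C. From the 4 transformed points,
Σln x = 3.4012, Σ(ln x)² = 4.2777, Σln y = 8.3758, Σln x·ln y = 8.4626.
Equations: 4.2777·k + 3.4012·ln C = 8.4626;  3.4012·k + 4·ln C = 8.3758.
Solving (det = 5.5426): k = 0.96757, ln C = 1.27123, so C = exp(1.27123) = 3.56522.

k = 0.9676, C = 3.5652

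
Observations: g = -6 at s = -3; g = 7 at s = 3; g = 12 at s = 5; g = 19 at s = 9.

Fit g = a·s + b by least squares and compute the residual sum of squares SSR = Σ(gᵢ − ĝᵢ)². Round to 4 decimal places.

SSR = 1.1467

Setting ∂/∂a … = 0 gives: 124·a + 14·b = 270;  14·a + 4·b = 32.
Eliminating b: 4·(row 1) − 14·(row 2) gives 300·a = 4·270 − 14·32 = 632, so a = 158/75.
Then b = (32 − 14·(158/75))/4 = 47/75.
Residuals: -23/75, 4/75, 21/25, -44/75; SSR = 86/75.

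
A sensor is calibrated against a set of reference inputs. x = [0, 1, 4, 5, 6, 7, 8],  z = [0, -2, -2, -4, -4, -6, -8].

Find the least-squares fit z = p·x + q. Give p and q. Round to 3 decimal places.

Forming AᵀA = [[191, 31]; [31, 7]] and Aᵀz = [-160, -26]ᵀ gives AᵀA·[p, q]ᵀ = Aᵀz.
Eliminating q: 7·(row 1) − 31·(row 2) gives 376·p = 7·(-160) − 31·(-26) = -314, so p = -157/188.
Then q = ((-26) − 31·(-157/188))/7 = -3/188.

p = -0.835, q = -0.016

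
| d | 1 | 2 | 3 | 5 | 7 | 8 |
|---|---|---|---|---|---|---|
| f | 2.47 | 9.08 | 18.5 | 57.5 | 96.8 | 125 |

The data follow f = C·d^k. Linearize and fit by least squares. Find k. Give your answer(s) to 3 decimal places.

k = 1.903

Let Y = ln f. Fitting Y = k·ln d + ln C by least squares:
Sums: Σln d = 7.4265, Σ(ln d)² = 12.3883, Σln f = 19.4808, Σln d·ln f = 30.1939.
Normal system: [[12.3883, 7.4265]; [7.4265, 6]]·[k, ln C]ᵀ = [30.1939, 19.4808]ᵀ.
Solving (det = 19.1764): k = 1.90276, ln C = 0.89164.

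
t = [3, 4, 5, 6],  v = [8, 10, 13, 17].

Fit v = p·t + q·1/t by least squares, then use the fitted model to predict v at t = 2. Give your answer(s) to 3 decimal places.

v̂ = 4.312

Forming XᵀX = [[86, 4]; [4, 869/3600]] and Xᵀv = [231, 53/5]ᵀ gives XᵀX·[p, q]ᵀ = Xᵀv.
Determinant 86·(869/3600) − 4² = 8567/1800.
p = (231·(869/3600) − 4·(53/5))/(8567/1800) = 48099/17134; q = (86·(53/5) − 4·231)/(8567/1800) = -22320/8567.
At t = 2: v̂ = (48099/17134)·(2) + (-22320/8567)·(1/2) = 36939/8567.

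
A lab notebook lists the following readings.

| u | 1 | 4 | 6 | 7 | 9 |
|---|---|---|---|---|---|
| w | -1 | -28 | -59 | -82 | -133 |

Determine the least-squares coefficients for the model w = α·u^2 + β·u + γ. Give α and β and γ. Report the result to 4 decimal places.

Forming MᵀM = [[10515, 1353, 183]; [1353, 183, 27]; [183, 27, 5]] and Mᵀw = [-17364, -2238, -303]ᵀ gives MᵀM·[α, β, γ]ᵀ = Mᵀw.
Inverting the 3×3 Gram matrix, [α, β, γ]ᵀ = [-3851/2478, -2323/2478, 554/413]ᵀ.

α = -1.5541, β = -0.9374, γ = 1.3414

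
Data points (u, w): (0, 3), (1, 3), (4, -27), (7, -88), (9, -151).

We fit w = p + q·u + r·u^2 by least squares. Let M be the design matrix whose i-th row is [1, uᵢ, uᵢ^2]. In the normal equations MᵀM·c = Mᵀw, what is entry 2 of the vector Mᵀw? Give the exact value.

Entry 2 ↔ basis u, so (Mᵀw)_{2} = Σᵢ (u)·wᵢ = (0)·(3) + (1)·(3) + (4)·(-27) + (7)·(-88) + (9)·(-151) = -2080.

-2080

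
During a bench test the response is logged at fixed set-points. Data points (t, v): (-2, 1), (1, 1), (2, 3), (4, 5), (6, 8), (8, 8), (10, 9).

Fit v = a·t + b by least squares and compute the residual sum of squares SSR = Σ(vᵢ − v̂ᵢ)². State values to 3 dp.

SSR = 5.875

Normal-equation sums: Σt·t = 225, Σt = 29, Σ1 = 7.
And Σt·v = 227, Σv = 35.
det = 225·7 − 29² = 734.
a = (227·7 − 29·35)/734 = 287/367; b = (225·35 − 29·227)/734 = 646/367.
Residuals: 295/367, -566/367, -119/367, 41/367, 568/367, -6/367, -213/367; SSR = 2156/367.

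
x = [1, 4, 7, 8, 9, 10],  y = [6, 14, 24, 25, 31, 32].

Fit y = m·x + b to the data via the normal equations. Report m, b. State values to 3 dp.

m = 2.974, b = 2.670

The normal system MᵀM·[m, b]ᵀ = Mᵀy is [[311, 39]; [39, 6]]·[m, b]ᵀ = [1029, 132]ᵀ.
Eliminating b: 6·(row 1) − 39·(row 2) gives 345·m = 6·1029 − 39·132 = 1026, so m = 342/115.
Then b = (132 − 39·(342/115))/6 = 307/115.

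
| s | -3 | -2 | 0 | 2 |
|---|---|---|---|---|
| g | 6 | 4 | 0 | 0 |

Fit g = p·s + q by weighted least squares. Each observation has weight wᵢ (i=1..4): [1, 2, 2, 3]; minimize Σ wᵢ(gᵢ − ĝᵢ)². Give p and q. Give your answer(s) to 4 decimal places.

The normal equations are: 29·p + (-1)·q = -34;  (-1)·p + 8·q = 14.
Δ = 29·8 − (-1)² = 231.
p = ((-34)·8 − (-1)·14)/231 = -86/77; q = (29·14 − (-1)·(-34))/231 = 124/77.

p = -1.1169, q = 1.6104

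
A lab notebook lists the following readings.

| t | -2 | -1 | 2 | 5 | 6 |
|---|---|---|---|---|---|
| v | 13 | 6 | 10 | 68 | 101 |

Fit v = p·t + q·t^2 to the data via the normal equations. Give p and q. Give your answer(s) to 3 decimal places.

p = -1.063, q = 2.966

Compute the Gram sums: Σt·t = 70, Σt·t^2 = 340, Σt^2·t^2 = 1954.
And Σt·v = 934, Σt^2·v = 5434.
So MᵀM·[p, q]ᵀ = Mᵀv: [[70, 340]; [340, 1954]]·[p, q]ᵀ = [934, 5434]ᵀ.
det = 70·1954 − 340² = 21180.
p = (934·1954 − 340·5434)/21180 = -1877/1765; q = (70·5434 − 340·934)/21180 = 1047/353.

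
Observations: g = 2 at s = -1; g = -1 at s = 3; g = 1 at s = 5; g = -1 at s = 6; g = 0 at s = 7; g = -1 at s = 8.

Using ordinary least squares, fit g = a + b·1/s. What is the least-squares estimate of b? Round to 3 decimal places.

Compute the Gram sums: Σ1 = 6, Σ1/s = -9/280, Σ1/s·1/s = 857249/705600.
And Σg = 0, Σ1/s·g = -97/40.
Normal equations: [[6, -9/280]; [-9/280, 857249/705600]]·[a, b]ᵀ = [0, -97/40]ᵀ.
Eliminating b: (857249/705600)·(row 1) − (-9/280)·(row 2) gives (342851/47040)·a = (857249/705600)·0 − (-9/280)·(-97/40) = -873/11200, so a = -18333/1714255.
Then b = ((-97/40) − (-9/280)·(-18333/1714255))/(857249/705600) = -684432/342851.

b = -1.996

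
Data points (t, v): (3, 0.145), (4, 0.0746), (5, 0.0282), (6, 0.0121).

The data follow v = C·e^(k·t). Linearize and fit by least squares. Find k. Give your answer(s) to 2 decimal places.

Let Y = ln v. Fitting Y = k·t + ln C by least squares:
Σt = 18.0000, Σ(t)² = 86.0000, Σln v = -12.5096, Σt·ln v = -60.5050.
Equations: 86.0000·k + 18.0000·ln C = -60.5050;  18.0000·k + 4·ln C = -12.5096.
Δ = 86.0000·4 − (18.0000)² = 20.0000; k = (-60.5050·4 − 18.0000·-12.5096)/20.0000 = -0.84234, ln C = (86.0000·-12.5096 − 18.0000·-60.5050)/20.0000 = 0.66313.

k = -0.84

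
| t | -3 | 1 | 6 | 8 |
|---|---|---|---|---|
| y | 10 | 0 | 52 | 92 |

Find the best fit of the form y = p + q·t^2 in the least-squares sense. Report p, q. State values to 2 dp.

Setting ∂/∂p … = 0 gives: 4·p + 110·q = 154;  110·p + 5474·q = 7850.
Eliminating q: 5474·(row 1) − 110·(row 2) gives 9796·p = 5474·154 − 110·7850 = -20504, so p = -5126/2449.
Then q = (7850 − 110·(-5126/2449))/5474 = 3615/2449.

p = -2.09, q = 1.48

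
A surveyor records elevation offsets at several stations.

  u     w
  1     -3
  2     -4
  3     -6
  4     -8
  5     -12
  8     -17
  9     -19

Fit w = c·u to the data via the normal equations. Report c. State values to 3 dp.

Entries of AᵀA: Σu·u = 200.
Right-hand side: Σu·w = -428.
AᵀA·[c]ᵀ = Aᵀw becomes [[200]]·[c]ᵀ = [-428]ᵀ.
c = (-428)/200 = -2.14.

c = -2.140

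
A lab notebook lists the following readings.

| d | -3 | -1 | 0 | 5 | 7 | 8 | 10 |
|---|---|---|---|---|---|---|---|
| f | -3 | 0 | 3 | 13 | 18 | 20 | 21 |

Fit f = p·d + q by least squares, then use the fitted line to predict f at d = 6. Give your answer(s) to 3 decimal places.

f̂ = 14.853

With design matrix X, XᵀX = [[248, 26]; [26, 7]] and Xᵀf = [570, 72]ᵀ.
Eliminating q: 7·(row 1) − 26·(row 2) gives 1060·p = 7·570 − 26·72 = 2118, so p = 1059/530.
Then q = (72 − 26·(1059/530))/7 = 759/265.
At d = 6: f̂ = (1059/530)·(6) + (759/265)·(1) = 3936/265.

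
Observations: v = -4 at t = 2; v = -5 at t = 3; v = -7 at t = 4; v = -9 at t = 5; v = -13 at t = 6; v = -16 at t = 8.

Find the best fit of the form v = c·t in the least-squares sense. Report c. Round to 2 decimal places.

c = -1.96

Sums needed: Σt·t = 154.
Moment sums: Σt·v = -302.
Normal equations: [[154]]·[c]ᵀ = [-302]ᵀ.
Hence c = -302 / 154 ≈ -1.96104.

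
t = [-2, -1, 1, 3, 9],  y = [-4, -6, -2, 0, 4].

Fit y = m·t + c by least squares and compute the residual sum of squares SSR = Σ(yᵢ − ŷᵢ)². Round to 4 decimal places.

The normal equations are: 96·m + 10·c = 48;  10·m + 5·c = -8.
(Σt·t = 96, Σt = 10, Σ1 = 5, Σt·y = 48, Σy = -8.)
det = 96·5 − 10² = 380.
m = (48·5 − 10·(-8))/380 = 16/19; c = (96·(-8) − 10·48)/380 = -312/95.
Residuals: 92/95, -178/95, 42/95, 72/95, -28/95; SSR = 504/95.

SSR = 5.3053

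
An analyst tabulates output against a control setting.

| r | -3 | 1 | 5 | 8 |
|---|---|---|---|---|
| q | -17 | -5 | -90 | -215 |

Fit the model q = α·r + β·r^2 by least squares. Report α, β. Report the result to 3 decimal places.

α = -3.160, β = -2.964

Entries of XᵀX: Σr·r = 99, Σr·r^2 = 611, Σr^2·r^2 = 4803.
Moment sums: Σr·q = -2124, Σr^2·q = -16168.
XᵀX·[α, β]ᵀ = Xᵀq becomes [[99, 611]; [611, 4803]]·[α, β]ᵀ = [-2124, -16168]ᵀ.
Δ = 99·4803 − 611² = 102176.
α = ((-2124)·4803 − 611·(-16168))/102176 = -80731/25544; β = (99·(-16168) − 611·(-2124))/102176 = -75717/25544.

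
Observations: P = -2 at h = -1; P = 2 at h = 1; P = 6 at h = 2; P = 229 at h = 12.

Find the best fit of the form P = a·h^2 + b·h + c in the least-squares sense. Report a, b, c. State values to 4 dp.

a = 1.4922, b = 1.3314, c = -1.8666

The normal equations are: 20754·a + 1736·b + 150·c = 33000;  1736·a + 150·b + 14·c = 2764;  150·a + 14·b + 4·c = 235.
Inverting the 3×3 Gram matrix, [a, b, c]ᵀ = [91781/61508, 81891/61508, -114811/61508]ᵀ.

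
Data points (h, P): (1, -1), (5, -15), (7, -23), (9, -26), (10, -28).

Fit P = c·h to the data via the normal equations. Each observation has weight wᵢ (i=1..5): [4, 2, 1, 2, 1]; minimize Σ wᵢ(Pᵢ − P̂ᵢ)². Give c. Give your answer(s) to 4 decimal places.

c = -2.9123

The normal equations are: 365·c = -1063.
(Σwᵢ·h·h = 365, Σwᵢ·h·P = -1063.)
c = (-1063)/365 = -2.91233.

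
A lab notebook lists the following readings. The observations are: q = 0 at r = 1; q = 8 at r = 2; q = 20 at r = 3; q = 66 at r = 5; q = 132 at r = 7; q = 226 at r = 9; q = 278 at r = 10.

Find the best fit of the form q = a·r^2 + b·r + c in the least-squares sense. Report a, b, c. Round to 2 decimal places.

From the data, Σr^2·r^2 = 19685, Σr^2·r = 2233, Σr^2 = 269, Σr·r = 269, Σr = 37, Σ1 = 7.
Moment sums: Σr^2·q = 54436, Σr·q = 6144, Σq = 730.
So AᵀA·[a, b, c]ᵀ = Aᵀq: [[19685, 2233, 269]; [2233, 269, 37]; [269, 37, 7]]·[a, b, c]ᵀ = [54436, 6144, 730]ᵀ.
Solving the 3×3 system (Gaussian elimination) gives a = 2809/957, b = -1244/957, c = -523/319.

a = 2.94, b = -1.30, c = -1.64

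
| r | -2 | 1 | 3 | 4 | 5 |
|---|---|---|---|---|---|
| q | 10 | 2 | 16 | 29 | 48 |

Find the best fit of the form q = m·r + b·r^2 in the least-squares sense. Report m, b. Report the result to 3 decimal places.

Sums needed: Σr·r = 55, Σr·r^2 = 209, Σr^2·r^2 = 979.
And Σr·q = 386, Σr^2·q = 1850.
Normal equations: [[55, 209]; [209, 979]]·[m, b]ᵀ = [386, 1850]ᵀ.
Eliminating b: 979·(row 1) − 209·(row 2) gives 10164·m = 979·386 − 209·1850 = -8756, so m = -199/231.
Then b = (1850 − 209·(-199/231))/979 = 479/231.

m = -0.861, b = 2.074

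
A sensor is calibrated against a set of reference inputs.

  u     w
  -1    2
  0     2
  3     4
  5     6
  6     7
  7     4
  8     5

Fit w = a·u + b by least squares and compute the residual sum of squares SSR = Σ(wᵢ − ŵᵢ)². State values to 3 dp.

SSR = 8.929

From the data, Σu·u = 184, Σu = 28, Σ1 = 7.
For Xᵀw: Σu·w = 150, Σw = 30.
Normal equations: [[184, 28]; [28, 7]]·[a, b]ᵀ = [150, 30]ᵀ.
Δ = 184·7 − 28² = 504.
a = (150·7 − 28·30)/504 = 5/12; b = (184·30 − 28·150)/504 = 55/21.
Residuals: -17/84, -13/21, 11/84, 109/84, 79/42, -43/28, -20/21; SSR = 125/14.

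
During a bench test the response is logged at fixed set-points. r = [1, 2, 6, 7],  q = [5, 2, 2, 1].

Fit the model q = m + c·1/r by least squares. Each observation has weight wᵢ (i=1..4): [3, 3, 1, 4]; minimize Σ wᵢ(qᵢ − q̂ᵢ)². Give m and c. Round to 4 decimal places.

m = 0.3449, c = 4.4302

Sums needed: Σwᵢ·1 = 11, Σwᵢ·1/r = 110/21, Σwᵢ·1/r·1/r = 1702/441.
Right-hand side: Σwᵢ·q = 27, Σwᵢ·1/r·q = 397/21.
XᵀWX·[m, c]ᵀ = XᵀWq becomes [[11, 110/21]; [110/21, 1702/441]]·[m, c]ᵀ = [27, 397/21]ᵀ.
Determinant 11·(1702/441) − (110/21)² = 946/63.
m = (27·(1702/441) − (110/21)·(397/21))/(946/63) = 1142/3311; c = (11·(397/21) − (110/21)·27)/(946/63) = 381/86.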